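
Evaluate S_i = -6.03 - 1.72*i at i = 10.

S_10 = -6.03 + -1.72*10 = -6.03 + -17.2 = -23.23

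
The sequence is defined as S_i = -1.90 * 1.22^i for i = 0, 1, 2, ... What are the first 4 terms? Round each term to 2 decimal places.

This is a geometric sequence.
i=0: S_0 = -1.9 * 1.22^0 = -1.9
i=1: S_1 = -1.9 * 1.22^1 ≈ -2.32
i=2: S_2 = -1.9 * 1.22^2 ≈ -2.83
i=3: S_3 = -1.9 * 1.22^3 ≈ -3.45
The first 4 terms are: [-1.9, -2.32, -2.83, -3.45]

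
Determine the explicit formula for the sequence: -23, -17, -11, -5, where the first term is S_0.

Check differences: -17 - -23 = 6
-11 - -17 = 6
Common difference d = 6.
First term a = -23.
Formula: S_i = -23 + 6*i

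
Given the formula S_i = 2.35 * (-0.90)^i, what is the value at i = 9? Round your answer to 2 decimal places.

S_9 = 2.35 * (-0.9)^9 ≈ 2.35 * -0.3874 ≈ -0.91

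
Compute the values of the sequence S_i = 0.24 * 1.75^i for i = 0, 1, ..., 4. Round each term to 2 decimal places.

This is a geometric sequence.
i=0: S_0 = 0.24 * 1.75^0 = 0.24
i=1: S_1 = 0.24 * 1.75^1 = 0.42
i=2: S_2 = 0.24 * 1.75^2 ≈ 0.74
i=3: S_3 = 0.24 * 1.75^3 ≈ 1.29
i=4: S_4 = 0.24 * 1.75^4 ≈ 2.25
The first 5 terms are: [0.24, 0.42, 0.74, 1.29, 2.25]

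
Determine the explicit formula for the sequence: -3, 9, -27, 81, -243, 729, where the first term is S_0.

Check ratios: 9 / -3 = -3.0
Common ratio r = -3.
First term a = -3.
Formula: S_i = -3 * (-3)^i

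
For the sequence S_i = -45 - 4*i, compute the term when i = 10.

S_10 = -45 + -4*10 = -45 + -40 = -85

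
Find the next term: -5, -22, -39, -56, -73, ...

Differences: -22 - -5 = -17
This is an arithmetic sequence with common difference d = -17.
Next term = -73 + -17 = -90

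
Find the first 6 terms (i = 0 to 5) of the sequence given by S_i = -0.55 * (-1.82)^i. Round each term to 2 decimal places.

This is a geometric sequence.
i=0: S_0 = -0.55 * (-1.82)^0 = -0.55
i=1: S_1 = -0.55 * (-1.82)^1 ≈ 1.0
i=2: S_2 = -0.55 * (-1.82)^2 ≈ -1.82
i=3: S_3 = -0.55 * (-1.82)^3 ≈ 3.32
i=4: S_4 = -0.55 * (-1.82)^4 ≈ -6.03
i=5: S_5 = -0.55 * (-1.82)^5 ≈ 10.98
The first 6 terms are: [-0.55, 1.0, -1.82, 3.32, -6.03, 10.98]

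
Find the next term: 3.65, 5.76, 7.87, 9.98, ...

Differences: 5.76 - 3.65 = 2.11
This is an arithmetic sequence with common difference d = 2.11.
Next term = 9.98 + 2.11 = 12.09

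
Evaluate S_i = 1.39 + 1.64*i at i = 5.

S_5 = 1.39 + 1.64*5 = 1.39 + 8.2 = 9.59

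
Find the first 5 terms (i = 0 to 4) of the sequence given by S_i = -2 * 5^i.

This is a geometric sequence.
i=0: S_0 = -2 * 5^0 = -2
i=1: S_1 = -2 * 5^1 = -10
i=2: S_2 = -2 * 5^2 = -50
i=3: S_3 = -2 * 5^3 = -250
i=4: S_4 = -2 * 5^4 = -1250
The first 5 terms are: [-2, -10, -50, -250, -1250]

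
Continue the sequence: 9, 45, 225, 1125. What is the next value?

Ratios: 45 / 9 = 5.0
This is a geometric sequence with common ratio r = 5.
Next term = 1125 * 5 = 5625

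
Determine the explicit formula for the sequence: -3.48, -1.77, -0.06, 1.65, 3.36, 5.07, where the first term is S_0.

Check differences: -1.77 - -3.48 = 1.71
-0.06 - -1.77 = 1.71
Common difference d = 1.71.
First term a = -3.48.
Formula: S_i = -3.48 + 1.71*i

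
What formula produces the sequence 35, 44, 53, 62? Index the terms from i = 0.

Check differences: 44 - 35 = 9
53 - 44 = 9
Common difference d = 9.
First term a = 35.
Formula: S_i = 35 + 9*i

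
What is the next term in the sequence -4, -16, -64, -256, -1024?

Ratios: -16 / -4 = 4.0
This is a geometric sequence with common ratio r = 4.
Next term = -1024 * 4 = -4096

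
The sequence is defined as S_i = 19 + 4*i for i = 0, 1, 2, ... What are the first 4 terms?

This is an arithmetic sequence.
i=0: S_0 = 19 + 4*0 = 19
i=1: S_1 = 19 + 4*1 = 23
i=2: S_2 = 19 + 4*2 = 27
i=3: S_3 = 19 + 4*3 = 31
The first 4 terms are: [19, 23, 27, 31]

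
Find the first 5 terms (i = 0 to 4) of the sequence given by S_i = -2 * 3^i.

This is a geometric sequence.
i=0: S_0 = -2 * 3^0 = -2
i=1: S_1 = -2 * 3^1 = -6
i=2: S_2 = -2 * 3^2 = -18
i=3: S_3 = -2 * 3^3 = -54
i=4: S_4 = -2 * 3^4 = -162
The first 5 terms are: [-2, -6, -18, -54, -162]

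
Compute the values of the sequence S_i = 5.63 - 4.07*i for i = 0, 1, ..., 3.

This is an arithmetic sequence.
i=0: S_0 = 5.63 + -4.07*0 = 5.63
i=1: S_1 = 5.63 + -4.07*1 = 1.56
i=2: S_2 = 5.63 + -4.07*2 = -2.51
i=3: S_3 = 5.63 + -4.07*3 = -6.58
The first 4 terms are: [5.63, 1.56, -2.51, -6.58]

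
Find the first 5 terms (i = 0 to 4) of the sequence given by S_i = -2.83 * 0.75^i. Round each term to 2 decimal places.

This is a geometric sequence.
i=0: S_0 = -2.83 * 0.75^0 = -2.83
i=1: S_1 = -2.83 * 0.75^1 ≈ -2.12
i=2: S_2 = -2.83 * 0.75^2 ≈ -1.59
i=3: S_3 = -2.83 * 0.75^3 ≈ -1.19
i=4: S_4 = -2.83 * 0.75^4 ≈ -0.9
The first 5 terms are: [-2.83, -2.12, -1.59, -1.19, -0.9]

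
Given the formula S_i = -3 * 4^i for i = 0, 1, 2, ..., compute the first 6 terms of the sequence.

This is a geometric sequence.
i=0: S_0 = -3 * 4^0 = -3
i=1: S_1 = -3 * 4^1 = -12
i=2: S_2 = -3 * 4^2 = -48
i=3: S_3 = -3 * 4^3 = -192
i=4: S_4 = -3 * 4^4 = -768
i=5: S_5 = -3 * 4^5 = -3072
The first 6 terms are: [-3, -12, -48, -192, -768, -3072]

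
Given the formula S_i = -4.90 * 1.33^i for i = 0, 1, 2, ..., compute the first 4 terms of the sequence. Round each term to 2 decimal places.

This is a geometric sequence.
i=0: S_0 = -4.9 * 1.33^0 = -4.9
i=1: S_1 = -4.9 * 1.33^1 ≈ -6.52
i=2: S_2 = -4.9 * 1.33^2 ≈ -8.67
i=3: S_3 = -4.9 * 1.33^3 ≈ -11.53
The first 4 terms are: [-4.9, -6.52, -8.67, -11.53]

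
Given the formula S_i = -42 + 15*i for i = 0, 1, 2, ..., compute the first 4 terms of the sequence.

This is an arithmetic sequence.
i=0: S_0 = -42 + 15*0 = -42
i=1: S_1 = -42 + 15*1 = -27
i=2: S_2 = -42 + 15*2 = -12
i=3: S_3 = -42 + 15*3 = 3
The first 4 terms are: [-42, -27, -12, 3]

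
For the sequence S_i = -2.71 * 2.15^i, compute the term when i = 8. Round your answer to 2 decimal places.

S_8 = -2.71 * 2.15^8 ≈ -2.71 * 456.5703 ≈ -1237.31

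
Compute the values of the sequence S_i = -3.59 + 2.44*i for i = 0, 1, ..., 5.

This is an arithmetic sequence.
i=0: S_0 = -3.59 + 2.44*0 = -3.59
i=1: S_1 = -3.59 + 2.44*1 = -1.15
i=2: S_2 = -3.59 + 2.44*2 = 1.29
i=3: S_3 = -3.59 + 2.44*3 = 3.73
i=4: S_4 = -3.59 + 2.44*4 = 6.17
i=5: S_5 = -3.59 + 2.44*5 = 8.61
The first 6 terms are: [-3.59, -1.15, 1.29, 3.73, 6.17, 8.61]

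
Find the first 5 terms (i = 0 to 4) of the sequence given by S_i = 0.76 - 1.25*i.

This is an arithmetic sequence.
i=0: S_0 = 0.76 + -1.25*0 = 0.76
i=1: S_1 = 0.76 + -1.25*1 = -0.49
i=2: S_2 = 0.76 + -1.25*2 = -1.74
i=3: S_3 = 0.76 + -1.25*3 = -2.99
i=4: S_4 = 0.76 + -1.25*4 = -4.24
The first 5 terms are: [0.76, -0.49, -1.74, -2.99, -4.24]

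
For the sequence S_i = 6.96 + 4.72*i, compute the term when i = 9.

S_9 = 6.96 + 4.72*9 = 6.96 + 42.48 = 49.44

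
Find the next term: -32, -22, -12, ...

Differences: -22 - -32 = 10
This is an arithmetic sequence with common difference d = 10.
Next term = -12 + 10 = -2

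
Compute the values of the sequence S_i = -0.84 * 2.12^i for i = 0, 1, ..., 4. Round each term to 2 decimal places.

This is a geometric sequence.
i=0: S_0 = -0.84 * 2.12^0 = -0.84
i=1: S_1 = -0.84 * 2.12^1 ≈ -1.78
i=2: S_2 = -0.84 * 2.12^2 ≈ -3.78
i=3: S_3 = -0.84 * 2.12^3 ≈ -8.0
i=4: S_4 = -0.84 * 2.12^4 ≈ -16.97
The first 5 terms are: [-0.84, -1.78, -3.78, -8.0, -16.97]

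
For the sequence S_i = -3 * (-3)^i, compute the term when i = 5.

S_5 = -3 * (-3)^5 = -3 * -243 = 729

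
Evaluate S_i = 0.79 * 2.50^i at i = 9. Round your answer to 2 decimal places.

S_9 = 0.79 * 2.5^9 ≈ 0.79 * 3814.6973 ≈ 3013.61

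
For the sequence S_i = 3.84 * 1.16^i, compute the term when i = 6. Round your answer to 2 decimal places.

S_6 = 3.84 * 1.16^6 ≈ 3.84 * 2.4364 ≈ 9.36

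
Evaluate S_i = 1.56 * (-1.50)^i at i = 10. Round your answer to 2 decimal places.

S_10 = 1.56 * (-1.5)^10 ≈ 1.56 * 57.665 ≈ 89.96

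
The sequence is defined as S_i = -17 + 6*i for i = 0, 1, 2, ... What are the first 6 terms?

This is an arithmetic sequence.
i=0: S_0 = -17 + 6*0 = -17
i=1: S_1 = -17 + 6*1 = -11
i=2: S_2 = -17 + 6*2 = -5
i=3: S_3 = -17 + 6*3 = 1
i=4: S_4 = -17 + 6*4 = 7
i=5: S_5 = -17 + 6*5 = 13
The first 6 terms are: [-17, -11, -5, 1, 7, 13]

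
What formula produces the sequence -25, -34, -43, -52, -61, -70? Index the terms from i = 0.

Check differences: -34 - -25 = -9
-43 - -34 = -9
Common difference d = -9.
First term a = -25.
Formula: S_i = -25 - 9*i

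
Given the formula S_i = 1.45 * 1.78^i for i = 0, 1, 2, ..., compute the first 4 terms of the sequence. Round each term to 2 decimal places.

This is a geometric sequence.
i=0: S_0 = 1.45 * 1.78^0 = 1.45
i=1: S_1 = 1.45 * 1.78^1 ≈ 2.58
i=2: S_2 = 1.45 * 1.78^2 ≈ 4.59
i=3: S_3 = 1.45 * 1.78^3 ≈ 8.18
The first 4 terms are: [1.45, 2.58, 4.59, 8.18]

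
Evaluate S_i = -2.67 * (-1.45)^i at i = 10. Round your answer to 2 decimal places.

S_10 = -2.67 * (-1.45)^10 ≈ -2.67 * 41.0847 ≈ -109.7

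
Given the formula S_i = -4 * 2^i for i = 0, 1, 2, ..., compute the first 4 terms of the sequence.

This is a geometric sequence.
i=0: S_0 = -4 * 2^0 = -4
i=1: S_1 = -4 * 2^1 = -8
i=2: S_2 = -4 * 2^2 = -16
i=3: S_3 = -4 * 2^3 = -32
The first 4 terms are: [-4, -8, -16, -32]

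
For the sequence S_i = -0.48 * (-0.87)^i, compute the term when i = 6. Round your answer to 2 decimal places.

S_6 = -0.48 * (-0.87)^6 ≈ -0.48 * 0.4336 ≈ -0.21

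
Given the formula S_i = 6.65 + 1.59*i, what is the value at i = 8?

S_8 = 6.65 + 1.59*8 = 6.65 + 12.72 = 19.37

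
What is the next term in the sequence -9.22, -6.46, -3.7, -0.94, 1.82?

Differences: -6.46 - -9.22 = 2.76
This is an arithmetic sequence with common difference d = 2.76.
Next term = 1.82 + 2.76 = 4.58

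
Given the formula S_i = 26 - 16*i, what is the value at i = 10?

S_10 = 26 + -16*10 = 26 + -160 = -134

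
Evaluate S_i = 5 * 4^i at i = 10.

S_10 = 5 * 4^10 = 5 * 1048576 = 5242880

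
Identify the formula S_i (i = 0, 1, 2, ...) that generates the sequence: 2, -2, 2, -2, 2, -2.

Check ratios: -2 / 2 = -1.0
Common ratio r = -1.
First term a = 2.
Formula: S_i = 2 * (-1)^i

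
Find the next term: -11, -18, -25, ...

Differences: -18 - -11 = -7
This is an arithmetic sequence with common difference d = -7.
Next term = -25 + -7 = -32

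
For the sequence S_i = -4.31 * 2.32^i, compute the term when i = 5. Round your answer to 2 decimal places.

S_5 = -4.31 * 2.32^5 ≈ -4.31 * 67.2109 ≈ -289.68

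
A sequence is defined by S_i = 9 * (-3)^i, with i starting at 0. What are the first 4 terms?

This is a geometric sequence.
i=0: S_0 = 9 * (-3)^0 = 9
i=1: S_1 = 9 * (-3)^1 = -27
i=2: S_2 = 9 * (-3)^2 = 81
i=3: S_3 = 9 * (-3)^3 = -243
The first 4 terms are: [9, -27, 81, -243]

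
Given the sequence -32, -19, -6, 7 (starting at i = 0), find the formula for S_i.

Check differences: -19 - -32 = 13
-6 - -19 = 13
Common difference d = 13.
First term a = -32.
Formula: S_i = -32 + 13*i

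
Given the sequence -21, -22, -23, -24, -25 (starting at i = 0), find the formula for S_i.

Check differences: -22 - -21 = -1
-23 - -22 = -1
Common difference d = -1.
First term a = -21.
Formula: S_i = -21 - 1*i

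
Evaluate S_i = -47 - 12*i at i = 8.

S_8 = -47 + -12*8 = -47 + -96 = -143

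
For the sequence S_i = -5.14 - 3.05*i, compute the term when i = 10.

S_10 = -5.14 + -3.05*10 = -5.14 + -30.5 = -35.64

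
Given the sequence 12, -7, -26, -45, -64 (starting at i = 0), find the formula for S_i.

Check differences: -7 - 12 = -19
-26 - -7 = -19
Common difference d = -19.
First term a = 12.
Formula: S_i = 12 - 19*i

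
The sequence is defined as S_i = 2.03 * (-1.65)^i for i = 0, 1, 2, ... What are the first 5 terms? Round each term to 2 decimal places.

This is a geometric sequence.
i=0: S_0 = 2.03 * (-1.65)^0 = 2.03
i=1: S_1 = 2.03 * (-1.65)^1 ≈ -3.35
i=2: S_2 = 2.03 * (-1.65)^2 ≈ 5.53
i=3: S_3 = 2.03 * (-1.65)^3 ≈ -9.12
i=4: S_4 = 2.03 * (-1.65)^4 ≈ 15.05
The first 5 terms are: [2.03, -3.35, 5.53, -9.12, 15.05]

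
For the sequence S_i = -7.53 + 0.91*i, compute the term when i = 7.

S_7 = -7.53 + 0.91*7 = -7.53 + 6.37 = -1.16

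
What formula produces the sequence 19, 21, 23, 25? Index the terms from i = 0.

Check differences: 21 - 19 = 2
23 - 21 = 2
Common difference d = 2.
First term a = 19.
Formula: S_i = 19 + 2*i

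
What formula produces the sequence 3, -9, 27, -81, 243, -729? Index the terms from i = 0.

Check ratios: -9 / 3 = -3.0
Common ratio r = -3.
First term a = 3.
Formula: S_i = 3 * (-3)^i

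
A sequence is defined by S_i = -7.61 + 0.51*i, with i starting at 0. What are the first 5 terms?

This is an arithmetic sequence.
i=0: S_0 = -7.61 + 0.51*0 = -7.61
i=1: S_1 = -7.61 + 0.51*1 = -7.1
i=2: S_2 = -7.61 + 0.51*2 = -6.59
i=3: S_3 = -7.61 + 0.51*3 = -6.08
i=4: S_4 = -7.61 + 0.51*4 = -5.57
The first 5 terms are: [-7.61, -7.1, -6.59, -6.08, -5.57]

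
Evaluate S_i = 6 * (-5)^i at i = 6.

S_6 = 6 * (-5)^6 = 6 * 15625 = 93750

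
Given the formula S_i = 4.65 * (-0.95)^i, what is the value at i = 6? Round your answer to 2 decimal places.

S_6 = 4.65 * (-0.95)^6 ≈ 4.65 * 0.7351 ≈ 3.42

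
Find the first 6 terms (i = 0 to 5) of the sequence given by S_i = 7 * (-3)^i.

This is a geometric sequence.
i=0: S_0 = 7 * (-3)^0 = 7
i=1: S_1 = 7 * (-3)^1 = -21
i=2: S_2 = 7 * (-3)^2 = 63
i=3: S_3 = 7 * (-3)^3 = -189
i=4: S_4 = 7 * (-3)^4 = 567
i=5: S_5 = 7 * (-3)^5 = -1701
The first 6 terms are: [7, -21, 63, -189, 567, -1701]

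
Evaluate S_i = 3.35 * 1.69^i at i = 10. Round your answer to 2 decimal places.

S_10 = 3.35 * 1.69^10 ≈ 3.35 * 190.0496 ≈ 636.67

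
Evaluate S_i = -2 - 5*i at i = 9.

S_9 = -2 + -5*9 = -2 + -45 = -47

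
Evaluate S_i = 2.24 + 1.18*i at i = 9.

S_9 = 2.24 + 1.18*9 = 2.24 + 10.62 = 12.86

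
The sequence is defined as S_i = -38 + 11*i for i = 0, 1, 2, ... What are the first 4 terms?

This is an arithmetic sequence.
i=0: S_0 = -38 + 11*0 = -38
i=1: S_1 = -38 + 11*1 = -27
i=2: S_2 = -38 + 11*2 = -16
i=3: S_3 = -38 + 11*3 = -5
The first 4 terms are: [-38, -27, -16, -5]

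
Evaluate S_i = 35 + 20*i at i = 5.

S_5 = 35 + 20*5 = 35 + 100 = 135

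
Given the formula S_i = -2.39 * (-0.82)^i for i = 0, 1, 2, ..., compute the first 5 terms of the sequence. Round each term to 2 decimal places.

This is a geometric sequence.
i=0: S_0 = -2.39 * (-0.82)^0 = -2.39
i=1: S_1 = -2.39 * (-0.82)^1 ≈ 1.96
i=2: S_2 = -2.39 * (-0.82)^2 ≈ -1.61
i=3: S_3 = -2.39 * (-0.82)^3 ≈ 1.32
i=4: S_4 = -2.39 * (-0.82)^4 ≈ -1.08
The first 5 terms are: [-2.39, 1.96, -1.61, 1.32, -1.08]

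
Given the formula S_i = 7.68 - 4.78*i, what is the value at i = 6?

S_6 = 7.68 + -4.78*6 = 7.68 + -28.68 = -21.0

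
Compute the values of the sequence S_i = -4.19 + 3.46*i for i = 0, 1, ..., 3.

This is an arithmetic sequence.
i=0: S_0 = -4.19 + 3.46*0 = -4.19
i=1: S_1 = -4.19 + 3.46*1 = -0.73
i=2: S_2 = -4.19 + 3.46*2 = 2.73
i=3: S_3 = -4.19 + 3.46*3 = 6.19
The first 4 terms are: [-4.19, -0.73, 2.73, 6.19]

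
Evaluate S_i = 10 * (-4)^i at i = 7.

S_7 = 10 * (-4)^7 = 10 * -16384 = -163840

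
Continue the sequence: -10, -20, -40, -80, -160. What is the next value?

Ratios: -20 / -10 = 2.0
This is a geometric sequence with common ratio r = 2.
Next term = -160 * 2 = -320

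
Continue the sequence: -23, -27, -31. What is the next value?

Differences: -27 - -23 = -4
This is an arithmetic sequence with common difference d = -4.
Next term = -31 + -4 = -35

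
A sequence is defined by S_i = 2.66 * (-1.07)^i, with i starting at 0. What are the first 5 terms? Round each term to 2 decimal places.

This is a geometric sequence.
i=0: S_0 = 2.66 * (-1.07)^0 = 2.66
i=1: S_1 = 2.66 * (-1.07)^1 ≈ -2.85
i=2: S_2 = 2.66 * (-1.07)^2 ≈ 3.05
i=3: S_3 = 2.66 * (-1.07)^3 ≈ -3.26
i=4: S_4 = 2.66 * (-1.07)^4 ≈ 3.49
The first 5 terms are: [2.66, -2.85, 3.05, -3.26, 3.49]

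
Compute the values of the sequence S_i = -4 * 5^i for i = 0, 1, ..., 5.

This is a geometric sequence.
i=0: S_0 = -4 * 5^0 = -4
i=1: S_1 = -4 * 5^1 = -20
i=2: S_2 = -4 * 5^2 = -100
i=3: S_3 = -4 * 5^3 = -500
i=4: S_4 = -4 * 5^4 = -2500
i=5: S_5 = -4 * 5^5 = -12500
The first 6 terms are: [-4, -20, -100, -500, -2500, -12500]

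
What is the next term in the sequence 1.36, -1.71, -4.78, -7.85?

Differences: -1.71 - 1.36 = -3.07
This is an arithmetic sequence with common difference d = -3.07.
Next term = -7.85 + -3.07 = -10.92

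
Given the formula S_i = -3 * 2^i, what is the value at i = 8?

S_8 = -3 * 2^8 = -3 * 256 = -768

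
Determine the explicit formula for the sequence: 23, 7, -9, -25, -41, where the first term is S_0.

Check differences: 7 - 23 = -16
-9 - 7 = -16
Common difference d = -16.
First term a = 23.
Formula: S_i = 23 - 16*i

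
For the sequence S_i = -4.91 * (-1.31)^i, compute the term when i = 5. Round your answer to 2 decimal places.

S_5 = -4.91 * (-1.31)^5 ≈ -4.91 * -3.8579 ≈ 18.94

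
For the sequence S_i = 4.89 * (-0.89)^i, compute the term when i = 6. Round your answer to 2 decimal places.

S_6 = 4.89 * (-0.89)^6 ≈ 4.89 * 0.497 ≈ 2.43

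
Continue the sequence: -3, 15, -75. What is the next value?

Ratios: 15 / -3 = -5.0
This is a geometric sequence with common ratio r = -5.
Next term = -75 * -5 = 375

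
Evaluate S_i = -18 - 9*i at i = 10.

S_10 = -18 + -9*10 = -18 + -90 = -108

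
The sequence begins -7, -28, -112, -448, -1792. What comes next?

Ratios: -28 / -7 = 4.0
This is a geometric sequence with common ratio r = 4.
Next term = -1792 * 4 = -7168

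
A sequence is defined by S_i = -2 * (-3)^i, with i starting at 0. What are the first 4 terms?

This is a geometric sequence.
i=0: S_0 = -2 * (-3)^0 = -2
i=1: S_1 = -2 * (-3)^1 = 6
i=2: S_2 = -2 * (-3)^2 = -18
i=3: S_3 = -2 * (-3)^3 = 54
The first 4 terms are: [-2, 6, -18, 54]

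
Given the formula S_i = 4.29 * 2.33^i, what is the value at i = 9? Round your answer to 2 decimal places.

S_9 = 4.29 * 2.33^9 ≈ 4.29 * 2023.9664 ≈ 8682.82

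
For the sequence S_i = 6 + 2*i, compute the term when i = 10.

S_10 = 6 + 2*10 = 6 + 20 = 26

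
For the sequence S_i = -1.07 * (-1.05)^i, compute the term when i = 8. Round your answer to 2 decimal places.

S_8 = -1.07 * (-1.05)^8 ≈ -1.07 * 1.4775 ≈ -1.58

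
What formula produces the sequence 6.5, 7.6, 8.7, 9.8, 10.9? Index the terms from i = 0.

Check differences: 7.6 - 6.5 = 1.1
8.7 - 7.6 = 1.1
Common difference d = 1.1.
First term a = 6.5.
Formula: S_i = 6.50 + 1.10*i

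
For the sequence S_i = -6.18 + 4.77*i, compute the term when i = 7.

S_7 = -6.18 + 4.77*7 = -6.18 + 33.39 = 27.21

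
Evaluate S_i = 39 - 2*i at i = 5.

S_5 = 39 + -2*5 = 39 + -10 = 29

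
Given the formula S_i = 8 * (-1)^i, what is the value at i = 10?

S_10 = 8 * (-1)^10 = 8 * 1 = 8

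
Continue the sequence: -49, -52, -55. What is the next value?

Differences: -52 - -49 = -3
This is an arithmetic sequence with common difference d = -3.
Next term = -55 + -3 = -58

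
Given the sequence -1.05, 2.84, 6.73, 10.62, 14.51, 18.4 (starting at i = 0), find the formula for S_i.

Check differences: 2.84 - -1.05 = 3.89
6.73 - 2.84 = 3.89
Common difference d = 3.89.
First term a = -1.05.
Formula: S_i = -1.05 + 3.89*i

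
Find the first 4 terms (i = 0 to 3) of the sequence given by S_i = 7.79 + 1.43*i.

This is an arithmetic sequence.
i=0: S_0 = 7.79 + 1.43*0 = 7.79
i=1: S_1 = 7.79 + 1.43*1 = 9.22
i=2: S_2 = 7.79 + 1.43*2 = 10.65
i=3: S_3 = 7.79 + 1.43*3 = 12.08
The first 4 terms are: [7.79, 9.22, 10.65, 12.08]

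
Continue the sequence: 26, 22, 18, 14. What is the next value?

Differences: 22 - 26 = -4
This is an arithmetic sequence with common difference d = -4.
Next term = 14 + -4 = 10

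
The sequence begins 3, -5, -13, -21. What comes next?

Differences: -5 - 3 = -8
This is an arithmetic sequence with common difference d = -8.
Next term = -21 + -8 = -29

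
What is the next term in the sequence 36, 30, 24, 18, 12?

Differences: 30 - 36 = -6
This is an arithmetic sequence with common difference d = -6.
Next term = 12 + -6 = 6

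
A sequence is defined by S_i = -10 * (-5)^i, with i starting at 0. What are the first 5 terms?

This is a geometric sequence.
i=0: S_0 = -10 * (-5)^0 = -10
i=1: S_1 = -10 * (-5)^1 = 50
i=2: S_2 = -10 * (-5)^2 = -250
i=3: S_3 = -10 * (-5)^3 = 1250
i=4: S_4 = -10 * (-5)^4 = -6250
The first 5 terms are: [-10, 50, -250, 1250, -6250]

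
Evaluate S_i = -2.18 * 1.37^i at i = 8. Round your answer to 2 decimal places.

S_8 = -2.18 * 1.37^8 ≈ -2.18 * 12.4098 ≈ -27.05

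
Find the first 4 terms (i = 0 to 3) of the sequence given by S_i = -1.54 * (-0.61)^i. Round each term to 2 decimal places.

This is a geometric sequence.
i=0: S_0 = -1.54 * (-0.61)^0 = -1.54
i=1: S_1 = -1.54 * (-0.61)^1 ≈ 0.94
i=2: S_2 = -1.54 * (-0.61)^2 ≈ -0.57
i=3: S_3 = -1.54 * (-0.61)^3 ≈ 0.35
The first 4 terms are: [-1.54, 0.94, -0.57, 0.35]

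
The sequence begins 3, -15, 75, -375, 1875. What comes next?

Ratios: -15 / 3 = -5.0
This is a geometric sequence with common ratio r = -5.
Next term = 1875 * -5 = -9375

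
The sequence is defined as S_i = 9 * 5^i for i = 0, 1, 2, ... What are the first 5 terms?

This is a geometric sequence.
i=0: S_0 = 9 * 5^0 = 9
i=1: S_1 = 9 * 5^1 = 45
i=2: S_2 = 9 * 5^2 = 225
i=3: S_3 = 9 * 5^3 = 1125
i=4: S_4 = 9 * 5^4 = 5625
The first 5 terms are: [9, 45, 225, 1125, 5625]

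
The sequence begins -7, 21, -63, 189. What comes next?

Ratios: 21 / -7 = -3.0
This is a geometric sequence with common ratio r = -3.
Next term = 189 * -3 = -567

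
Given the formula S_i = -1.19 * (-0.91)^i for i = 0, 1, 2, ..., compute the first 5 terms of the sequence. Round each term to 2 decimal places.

This is a geometric sequence.
i=0: S_0 = -1.19 * (-0.91)^0 = -1.19
i=1: S_1 = -1.19 * (-0.91)^1 ≈ 1.08
i=2: S_2 = -1.19 * (-0.91)^2 ≈ -0.99
i=3: S_3 = -1.19 * (-0.91)^3 ≈ 0.9
i=4: S_4 = -1.19 * (-0.91)^4 ≈ -0.82
The first 5 terms are: [-1.19, 1.08, -0.99, 0.9, -0.82]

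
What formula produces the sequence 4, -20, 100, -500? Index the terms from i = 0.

Check ratios: -20 / 4 = -5.0
Common ratio r = -5.
First term a = 4.
Formula: S_i = 4 * (-5)^i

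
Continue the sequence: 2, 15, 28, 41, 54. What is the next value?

Differences: 15 - 2 = 13
This is an arithmetic sequence with common difference d = 13.
Next term = 54 + 13 = 67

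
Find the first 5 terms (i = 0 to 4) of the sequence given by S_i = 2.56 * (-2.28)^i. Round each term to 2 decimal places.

This is a geometric sequence.
i=0: S_0 = 2.56 * (-2.28)^0 = 2.56
i=1: S_1 = 2.56 * (-2.28)^1 ≈ -5.84
i=2: S_2 = 2.56 * (-2.28)^2 ≈ 13.31
i=3: S_3 = 2.56 * (-2.28)^3 ≈ -30.34
i=4: S_4 = 2.56 * (-2.28)^4 ≈ 69.18
The first 5 terms are: [2.56, -5.84, 13.31, -30.34, 69.18]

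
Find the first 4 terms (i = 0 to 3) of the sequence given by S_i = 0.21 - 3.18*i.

This is an arithmetic sequence.
i=0: S_0 = 0.21 + -3.18*0 = 0.21
i=1: S_1 = 0.21 + -3.18*1 = -2.97
i=2: S_2 = 0.21 + -3.18*2 = -6.15
i=3: S_3 = 0.21 + -3.18*3 = -9.33
The first 4 terms are: [0.21, -2.97, -6.15, -9.33]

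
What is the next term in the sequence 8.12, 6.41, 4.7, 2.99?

Differences: 6.41 - 8.12 = -1.71
This is an arithmetic sequence with common difference d = -1.71.
Next term = 2.99 + -1.71 = 1.28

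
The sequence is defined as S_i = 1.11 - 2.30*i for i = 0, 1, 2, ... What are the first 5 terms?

This is an arithmetic sequence.
i=0: S_0 = 1.11 + -2.3*0 = 1.11
i=1: S_1 = 1.11 + -2.3*1 = -1.19
i=2: S_2 = 1.11 + -2.3*2 = -3.49
i=3: S_3 = 1.11 + -2.3*3 = -5.79
i=4: S_4 = 1.11 + -2.3*4 = -8.09
The first 5 terms are: [1.11, -1.19, -3.49, -5.79, -8.09]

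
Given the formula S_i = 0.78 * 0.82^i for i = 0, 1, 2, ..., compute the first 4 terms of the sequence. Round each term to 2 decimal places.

This is a geometric sequence.
i=0: S_0 = 0.78 * 0.82^0 = 0.78
i=1: S_1 = 0.78 * 0.82^1 ≈ 0.64
i=2: S_2 = 0.78 * 0.82^2 ≈ 0.52
i=3: S_3 = 0.78 * 0.82^3 ≈ 0.43
The first 4 terms are: [0.78, 0.64, 0.52, 0.43]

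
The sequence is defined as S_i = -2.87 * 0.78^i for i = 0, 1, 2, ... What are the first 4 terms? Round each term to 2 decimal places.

This is a geometric sequence.
i=0: S_0 = -2.87 * 0.78^0 = -2.87
i=1: S_1 = -2.87 * 0.78^1 ≈ -2.24
i=2: S_2 = -2.87 * 0.78^2 ≈ -1.75
i=3: S_3 = -2.87 * 0.78^3 ≈ -1.36
The first 4 terms are: [-2.87, -2.24, -1.75, -1.36]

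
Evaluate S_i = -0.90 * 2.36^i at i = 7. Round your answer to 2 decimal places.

S_7 = -0.9 * 2.36^7 ≈ -0.9 * 407.7407 ≈ -366.97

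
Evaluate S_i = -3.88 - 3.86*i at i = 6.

S_6 = -3.88 + -3.86*6 = -3.88 + -23.16 = -27.04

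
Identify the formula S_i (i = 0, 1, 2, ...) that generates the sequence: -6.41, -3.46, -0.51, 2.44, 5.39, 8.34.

Check differences: -3.46 - -6.41 = 2.95
-0.51 - -3.46 = 2.95
Common difference d = 2.95.
First term a = -6.41.
Formula: S_i = -6.41 + 2.95*i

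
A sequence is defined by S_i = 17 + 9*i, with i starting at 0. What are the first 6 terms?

This is an arithmetic sequence.
i=0: S_0 = 17 + 9*0 = 17
i=1: S_1 = 17 + 9*1 = 26
i=2: S_2 = 17 + 9*2 = 35
i=3: S_3 = 17 + 9*3 = 44
i=4: S_4 = 17 + 9*4 = 53
i=5: S_5 = 17 + 9*5 = 62
The first 6 terms are: [17, 26, 35, 44, 53, 62]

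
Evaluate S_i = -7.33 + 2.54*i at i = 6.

S_6 = -7.33 + 2.54*6 = -7.33 + 15.24 = 7.91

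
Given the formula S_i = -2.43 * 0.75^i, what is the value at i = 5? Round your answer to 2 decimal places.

S_5 = -2.43 * 0.75^5 ≈ -2.43 * 0.2373 ≈ -0.58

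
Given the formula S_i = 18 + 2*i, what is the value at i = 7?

S_7 = 18 + 2*7 = 18 + 14 = 32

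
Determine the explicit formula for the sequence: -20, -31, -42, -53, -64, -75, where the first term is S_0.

Check differences: -31 - -20 = -11
-42 - -31 = -11
Common difference d = -11.
First term a = -20.
Formula: S_i = -20 - 11*i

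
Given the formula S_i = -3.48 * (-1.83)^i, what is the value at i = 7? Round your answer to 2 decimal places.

S_7 = -3.48 * (-1.83)^7 ≈ -3.48 * -68.7318 ≈ 239.19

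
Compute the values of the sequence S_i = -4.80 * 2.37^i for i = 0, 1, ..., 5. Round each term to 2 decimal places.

This is a geometric sequence.
i=0: S_0 = -4.8 * 2.37^0 = -4.8
i=1: S_1 = -4.8 * 2.37^1 ≈ -11.38
i=2: S_2 = -4.8 * 2.37^2 ≈ -26.96
i=3: S_3 = -4.8 * 2.37^3 ≈ -63.9
i=4: S_4 = -4.8 * 2.37^4 ≈ -151.44
i=5: S_5 = -4.8 * 2.37^5 ≈ -358.91
The first 6 terms are: [-4.8, -11.38, -26.96, -63.9, -151.44, -358.91]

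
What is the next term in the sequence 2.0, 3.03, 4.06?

Differences: 3.03 - 2.0 = 1.03
This is an arithmetic sequence with common difference d = 1.03.
Next term = 4.06 + 1.03 = 5.09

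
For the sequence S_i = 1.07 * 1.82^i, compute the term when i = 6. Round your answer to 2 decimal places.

S_6 = 1.07 * 1.82^6 ≈ 1.07 * 36.3436 ≈ 38.89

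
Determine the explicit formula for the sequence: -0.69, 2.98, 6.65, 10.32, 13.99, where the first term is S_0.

Check differences: 2.98 - -0.69 = 3.67
6.65 - 2.98 = 3.67
Common difference d = 3.67.
First term a = -0.69.
Formula: S_i = -0.69 + 3.67*i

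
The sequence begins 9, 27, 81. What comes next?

Ratios: 27 / 9 = 3.0
This is a geometric sequence with common ratio r = 3.
Next term = 81 * 3 = 243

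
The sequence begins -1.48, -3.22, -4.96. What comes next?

Differences: -3.22 - -1.48 = -1.74
This is an arithmetic sequence with common difference d = -1.74.
Next term = -4.96 + -1.74 = -6.7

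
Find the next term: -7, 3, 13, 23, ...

Differences: 3 - -7 = 10
This is an arithmetic sequence with common difference d = 10.
Next term = 23 + 10 = 33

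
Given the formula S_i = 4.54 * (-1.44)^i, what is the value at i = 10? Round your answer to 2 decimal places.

S_10 = 4.54 * (-1.44)^10 ≈ 4.54 * 38.3376 ≈ 174.05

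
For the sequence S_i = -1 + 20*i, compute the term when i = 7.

S_7 = -1 + 20*7 = -1 + 140 = 139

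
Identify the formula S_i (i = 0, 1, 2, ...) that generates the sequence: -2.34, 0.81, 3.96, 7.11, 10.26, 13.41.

Check differences: 0.81 - -2.34 = 3.15
3.96 - 0.81 = 3.15
Common difference d = 3.15.
First term a = -2.34.
Formula: S_i = -2.34 + 3.15*i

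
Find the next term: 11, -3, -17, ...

Differences: -3 - 11 = -14
This is an arithmetic sequence with common difference d = -14.
Next term = -17 + -14 = -31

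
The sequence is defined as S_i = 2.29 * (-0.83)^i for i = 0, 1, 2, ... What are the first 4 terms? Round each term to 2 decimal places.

This is a geometric sequence.
i=0: S_0 = 2.29 * (-0.83)^0 = 2.29
i=1: S_1 = 2.29 * (-0.83)^1 ≈ -1.9
i=2: S_2 = 2.29 * (-0.83)^2 ≈ 1.58
i=3: S_3 = 2.29 * (-0.83)^3 ≈ -1.31
The first 4 terms are: [2.29, -1.9, 1.58, -1.31]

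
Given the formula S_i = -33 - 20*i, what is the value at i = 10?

S_10 = -33 + -20*10 = -33 + -200 = -233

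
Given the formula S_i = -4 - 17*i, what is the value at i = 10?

S_10 = -4 + -17*10 = -4 + -170 = -174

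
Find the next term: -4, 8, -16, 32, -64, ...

Ratios: 8 / -4 = -2.0
This is a geometric sequence with common ratio r = -2.
Next term = -64 * -2 = 128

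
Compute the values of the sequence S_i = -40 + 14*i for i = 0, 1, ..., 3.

This is an arithmetic sequence.
i=0: S_0 = -40 + 14*0 = -40
i=1: S_1 = -40 + 14*1 = -26
i=2: S_2 = -40 + 14*2 = -12
i=3: S_3 = -40 + 14*3 = 2
The first 4 terms are: [-40, -26, -12, 2]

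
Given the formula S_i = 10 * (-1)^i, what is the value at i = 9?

S_9 = 10 * (-1)^9 = 10 * -1 = -10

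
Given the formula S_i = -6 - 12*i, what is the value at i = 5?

S_5 = -6 + -12*5 = -6 + -60 = -66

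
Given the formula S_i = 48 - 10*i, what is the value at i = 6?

S_6 = 48 + -10*6 = 48 + -60 = -12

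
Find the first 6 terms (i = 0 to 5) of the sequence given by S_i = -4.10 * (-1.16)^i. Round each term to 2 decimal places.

This is a geometric sequence.
i=0: S_0 = -4.1 * (-1.16)^0 = -4.1
i=1: S_1 = -4.1 * (-1.16)^1 ≈ 4.76
i=2: S_2 = -4.1 * (-1.16)^2 ≈ -5.52
i=3: S_3 = -4.1 * (-1.16)^3 ≈ 6.4
i=4: S_4 = -4.1 * (-1.16)^4 ≈ -7.42
i=5: S_5 = -4.1 * (-1.16)^5 ≈ 8.61
The first 6 terms are: [-4.1, 4.76, -5.52, 6.4, -7.42, 8.61]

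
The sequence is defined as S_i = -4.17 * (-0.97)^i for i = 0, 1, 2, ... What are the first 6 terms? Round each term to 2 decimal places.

This is a geometric sequence.
i=0: S_0 = -4.17 * (-0.97)^0 = -4.17
i=1: S_1 = -4.17 * (-0.97)^1 ≈ 4.04
i=2: S_2 = -4.17 * (-0.97)^2 ≈ -3.92
i=3: S_3 = -4.17 * (-0.97)^3 ≈ 3.81
i=4: S_4 = -4.17 * (-0.97)^4 ≈ -3.69
i=5: S_5 = -4.17 * (-0.97)^5 ≈ 3.58
The first 6 terms are: [-4.17, 4.04, -3.92, 3.81, -3.69, 3.58]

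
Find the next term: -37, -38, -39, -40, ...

Differences: -38 - -37 = -1
This is an arithmetic sequence with common difference d = -1.
Next term = -40 + -1 = -41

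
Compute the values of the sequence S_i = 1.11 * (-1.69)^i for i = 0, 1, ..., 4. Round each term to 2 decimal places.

This is a geometric sequence.
i=0: S_0 = 1.11 * (-1.69)^0 = 1.11
i=1: S_1 = 1.11 * (-1.69)^1 ≈ -1.88
i=2: S_2 = 1.11 * (-1.69)^2 ≈ 3.17
i=3: S_3 = 1.11 * (-1.69)^3 ≈ -5.36
i=4: S_4 = 1.11 * (-1.69)^4 ≈ 9.05
The first 5 terms are: [1.11, -1.88, 3.17, -5.36, 9.05]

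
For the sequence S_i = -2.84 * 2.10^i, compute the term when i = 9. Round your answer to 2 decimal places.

S_9 = -2.84 * 2.1^9 ≈ -2.84 * 794.28 ≈ -2255.76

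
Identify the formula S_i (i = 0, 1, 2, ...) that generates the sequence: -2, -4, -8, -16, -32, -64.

Check ratios: -4 / -2 = 2.0
Common ratio r = 2.
First term a = -2.
Formula: S_i = -2 * 2^i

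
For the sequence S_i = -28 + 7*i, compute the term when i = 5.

S_5 = -28 + 7*5 = -28 + 35 = 7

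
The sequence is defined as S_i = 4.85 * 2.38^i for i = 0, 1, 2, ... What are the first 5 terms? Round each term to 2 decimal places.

This is a geometric sequence.
i=0: S_0 = 4.85 * 2.38^0 = 4.85
i=1: S_1 = 4.85 * 2.38^1 ≈ 11.54
i=2: S_2 = 4.85 * 2.38^2 ≈ 27.47
i=3: S_3 = 4.85 * 2.38^3 ≈ 65.38
i=4: S_4 = 4.85 * 2.38^4 ≈ 155.61
The first 5 terms are: [4.85, 11.54, 27.47, 65.38, 155.61]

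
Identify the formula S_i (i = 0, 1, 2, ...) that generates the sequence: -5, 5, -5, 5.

Check ratios: 5 / -5 = -1.0
Common ratio r = -1.
First term a = -5.
Formula: S_i = -5 * (-1)^i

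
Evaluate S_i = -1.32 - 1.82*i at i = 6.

S_6 = -1.32 + -1.82*6 = -1.32 + -10.92 = -12.24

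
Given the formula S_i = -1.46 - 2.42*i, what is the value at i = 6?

S_6 = -1.46 + -2.42*6 = -1.46 + -14.52 = -15.98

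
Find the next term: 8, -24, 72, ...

Ratios: -24 / 8 = -3.0
This is a geometric sequence with common ratio r = -3.
Next term = 72 * -3 = -216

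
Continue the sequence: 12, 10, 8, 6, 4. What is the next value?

Differences: 10 - 12 = -2
This is an arithmetic sequence with common difference d = -2.
Next term = 4 + -2 = 2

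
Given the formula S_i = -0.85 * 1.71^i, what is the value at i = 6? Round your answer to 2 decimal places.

S_6 = -0.85 * 1.71^6 ≈ -0.85 * 25.0021 ≈ -21.25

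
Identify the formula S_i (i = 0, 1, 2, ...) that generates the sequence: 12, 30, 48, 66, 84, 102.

Check differences: 30 - 12 = 18
48 - 30 = 18
Common difference d = 18.
First term a = 12.
Formula: S_i = 12 + 18*i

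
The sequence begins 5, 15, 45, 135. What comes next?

Ratios: 15 / 5 = 3.0
This is a geometric sequence with common ratio r = 3.
Next term = 135 * 3 = 405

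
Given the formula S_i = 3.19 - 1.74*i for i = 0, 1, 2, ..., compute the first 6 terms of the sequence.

This is an arithmetic sequence.
i=0: S_0 = 3.19 + -1.74*0 = 3.19
i=1: S_1 = 3.19 + -1.74*1 = 1.45
i=2: S_2 = 3.19 + -1.74*2 = -0.29
i=3: S_3 = 3.19 + -1.74*3 = -2.03
i=4: S_4 = 3.19 + -1.74*4 = -3.77
i=5: S_5 = 3.19 + -1.74*5 = -5.51
The first 6 terms are: [3.19, 1.45, -0.29, -2.03, -3.77, -5.51]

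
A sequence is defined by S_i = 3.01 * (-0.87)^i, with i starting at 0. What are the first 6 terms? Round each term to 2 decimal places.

This is a geometric sequence.
i=0: S_0 = 3.01 * (-0.87)^0 = 3.01
i=1: S_1 = 3.01 * (-0.87)^1 ≈ -2.62
i=2: S_2 = 3.01 * (-0.87)^2 ≈ 2.28
i=3: S_3 = 3.01 * (-0.87)^3 ≈ -1.98
i=4: S_4 = 3.01 * (-0.87)^4 ≈ 1.72
i=5: S_5 = 3.01 * (-0.87)^5 ≈ -1.5
The first 6 terms are: [3.01, -2.62, 2.28, -1.98, 1.72, -1.5]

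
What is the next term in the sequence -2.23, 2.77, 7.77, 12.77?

Differences: 2.77 - -2.23 = 5.0
This is an arithmetic sequence with common difference d = 5.0.
Next term = 12.77 + 5.0 = 17.77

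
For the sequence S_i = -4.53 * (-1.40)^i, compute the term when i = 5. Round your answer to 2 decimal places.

S_5 = -4.53 * (-1.4)^5 ≈ -4.53 * -5.3782 ≈ 24.36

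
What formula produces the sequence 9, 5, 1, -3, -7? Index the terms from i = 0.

Check differences: 5 - 9 = -4
1 - 5 = -4
Common difference d = -4.
First term a = 9.
Formula: S_i = 9 - 4*i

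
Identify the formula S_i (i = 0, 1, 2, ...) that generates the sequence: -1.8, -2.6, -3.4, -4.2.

Check differences: -2.6 - -1.8 = -0.8
-3.4 - -2.6 = -0.8
Common difference d = -0.8.
First term a = -1.8.
Formula: S_i = -1.80 - 0.80*i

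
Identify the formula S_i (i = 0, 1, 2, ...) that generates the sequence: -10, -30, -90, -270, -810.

Check ratios: -30 / -10 = 3.0
Common ratio r = 3.
First term a = -10.
Formula: S_i = -10 * 3^i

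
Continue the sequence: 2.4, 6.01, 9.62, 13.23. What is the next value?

Differences: 6.01 - 2.4 = 3.61
This is an arithmetic sequence with common difference d = 3.61.
Next term = 13.23 + 3.61 = 16.84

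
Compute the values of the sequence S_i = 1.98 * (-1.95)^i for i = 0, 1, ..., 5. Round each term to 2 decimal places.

This is a geometric sequence.
i=0: S_0 = 1.98 * (-1.95)^0 = 1.98
i=1: S_1 = 1.98 * (-1.95)^1 ≈ -3.86
i=2: S_2 = 1.98 * (-1.95)^2 ≈ 7.53
i=3: S_3 = 1.98 * (-1.95)^3 ≈ -14.68
i=4: S_4 = 1.98 * (-1.95)^4 ≈ 28.63
i=5: S_5 = 1.98 * (-1.95)^5 ≈ -55.83
The first 6 terms are: [1.98, -3.86, 7.53, -14.68, 28.63, -55.83]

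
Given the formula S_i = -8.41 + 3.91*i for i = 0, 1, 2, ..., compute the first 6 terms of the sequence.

This is an arithmetic sequence.
i=0: S_0 = -8.41 + 3.91*0 = -8.41
i=1: S_1 = -8.41 + 3.91*1 = -4.5
i=2: S_2 = -8.41 + 3.91*2 = -0.59
i=3: S_3 = -8.41 + 3.91*3 = 3.32
i=4: S_4 = -8.41 + 3.91*4 = 7.23
i=5: S_5 = -8.41 + 3.91*5 = 11.14
The first 6 terms are: [-8.41, -4.5, -0.59, 3.32, 7.23, 11.14]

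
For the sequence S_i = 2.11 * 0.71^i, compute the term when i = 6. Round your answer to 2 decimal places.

S_6 = 2.11 * 0.71^6 ≈ 2.11 * 0.1281 ≈ 0.27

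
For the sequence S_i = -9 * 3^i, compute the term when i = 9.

S_9 = -9 * 3^9 = -9 * 19683 = -177147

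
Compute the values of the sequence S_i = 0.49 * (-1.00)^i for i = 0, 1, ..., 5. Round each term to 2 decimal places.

This is a geometric sequence.
i=0: S_0 = 0.49 * (-1.0)^0 = 0.49
i=1: S_1 = 0.49 * (-1.0)^1 = -0.49
i=2: S_2 = 0.49 * (-1.0)^2 = 0.49
i=3: S_3 = 0.49 * (-1.0)^3 = -0.49
i=4: S_4 = 0.49 * (-1.0)^4 = 0.49
i=5: S_5 = 0.49 * (-1.0)^5 = -0.49
The first 6 terms are: [0.49, -0.49, 0.49, -0.49, 0.49, -0.49]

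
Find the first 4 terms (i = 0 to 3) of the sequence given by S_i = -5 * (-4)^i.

This is a geometric sequence.
i=0: S_0 = -5 * (-4)^0 = -5
i=1: S_1 = -5 * (-4)^1 = 20
i=2: S_2 = -5 * (-4)^2 = -80
i=3: S_3 = -5 * (-4)^3 = 320
The first 4 terms are: [-5, 20, -80, 320]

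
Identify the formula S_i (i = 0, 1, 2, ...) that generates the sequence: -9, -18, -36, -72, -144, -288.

Check ratios: -18 / -9 = 2.0
Common ratio r = 2.
First term a = -9.
Formula: S_i = -9 * 2^i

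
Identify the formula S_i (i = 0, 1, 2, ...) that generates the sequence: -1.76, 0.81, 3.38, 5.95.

Check differences: 0.81 - -1.76 = 2.57
3.38 - 0.81 = 2.57
Common difference d = 2.57.
First term a = -1.76.
Formula: S_i = -1.76 + 2.57*i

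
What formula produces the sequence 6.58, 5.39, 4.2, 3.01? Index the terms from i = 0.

Check differences: 5.39 - 6.58 = -1.19
4.2 - 5.39 = -1.19
Common difference d = -1.19.
First term a = 6.58.
Formula: S_i = 6.58 - 1.19*i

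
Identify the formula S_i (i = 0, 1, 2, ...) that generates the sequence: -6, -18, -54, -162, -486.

Check ratios: -18 / -6 = 3.0
Common ratio r = 3.
First term a = -6.
Formula: S_i = -6 * 3^i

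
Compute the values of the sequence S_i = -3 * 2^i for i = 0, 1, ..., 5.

This is a geometric sequence.
i=0: S_0 = -3 * 2^0 = -3
i=1: S_1 = -3 * 2^1 = -6
i=2: S_2 = -3 * 2^2 = -12
i=3: S_3 = -3 * 2^3 = -24
i=4: S_4 = -3 * 2^4 = -48
i=5: S_5 = -3 * 2^5 = -96
The first 6 terms are: [-3, -6, -12, -24, -48, -96]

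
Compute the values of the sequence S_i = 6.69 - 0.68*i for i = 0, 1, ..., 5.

This is an arithmetic sequence.
i=0: S_0 = 6.69 + -0.68*0 = 6.69
i=1: S_1 = 6.69 + -0.68*1 = 6.01
i=2: S_2 = 6.69 + -0.68*2 = 5.33
i=3: S_3 = 6.69 + -0.68*3 = 4.65
i=4: S_4 = 6.69 + -0.68*4 = 3.97
i=5: S_5 = 6.69 + -0.68*5 = 3.29
The first 6 terms are: [6.69, 6.01, 5.33, 4.65, 3.97, 3.29]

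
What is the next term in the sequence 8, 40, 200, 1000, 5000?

Ratios: 40 / 8 = 5.0
This is a geometric sequence with common ratio r = 5.
Next term = 5000 * 5 = 25000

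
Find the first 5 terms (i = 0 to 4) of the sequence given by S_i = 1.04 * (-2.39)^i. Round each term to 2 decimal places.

This is a geometric sequence.
i=0: S_0 = 1.04 * (-2.39)^0 = 1.04
i=1: S_1 = 1.04 * (-2.39)^1 ≈ -2.49
i=2: S_2 = 1.04 * (-2.39)^2 ≈ 5.94
i=3: S_3 = 1.04 * (-2.39)^3 ≈ -14.2
i=4: S_4 = 1.04 * (-2.39)^4 ≈ 33.93
The first 5 terms are: [1.04, -2.49, 5.94, -14.2, 33.93]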